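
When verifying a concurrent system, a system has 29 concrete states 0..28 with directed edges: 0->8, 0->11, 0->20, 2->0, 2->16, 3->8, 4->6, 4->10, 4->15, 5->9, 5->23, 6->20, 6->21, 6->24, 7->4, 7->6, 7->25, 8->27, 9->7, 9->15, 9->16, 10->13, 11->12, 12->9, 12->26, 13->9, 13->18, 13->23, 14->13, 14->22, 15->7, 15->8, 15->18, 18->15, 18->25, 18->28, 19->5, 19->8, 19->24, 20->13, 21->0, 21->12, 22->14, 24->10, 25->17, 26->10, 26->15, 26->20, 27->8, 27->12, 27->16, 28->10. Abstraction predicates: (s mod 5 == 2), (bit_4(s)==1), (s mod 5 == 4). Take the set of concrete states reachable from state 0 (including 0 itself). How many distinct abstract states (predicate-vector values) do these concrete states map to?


BFS from 0:
Concrete reachable: {0, 4, 6, 7, 8, 9, 10, 11, 12, 13, 15, 16, 17, 18, 20, 21, 23, 24, 25, 26, 27, 28}
Abstract via predicates (s mod 5 == 2), (bit_4(s)==1), (s mod 5 == 4):
  (0,0,0) <- {0, 6, 8, 10, 11, 13, 15}
  (0,0,1) <- {4, 9}
  (0,1,0) <- {16, 18, 20, 21, 23, 25, 26, 28}
  (0,1,1) <- {24}
  (1,0,0) <- {7, 12}
  (1,1,0) <- {17, 27}
Distinct abstract states = 6

6


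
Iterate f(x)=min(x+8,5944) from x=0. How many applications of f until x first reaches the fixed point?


Step 1: x=0, cap=5944, increment=8
Step 2: x grows by 8 each step until capped at 5944; fixed point is x=5944
Step 3: iterations = ceil(5944/8) = 743

743


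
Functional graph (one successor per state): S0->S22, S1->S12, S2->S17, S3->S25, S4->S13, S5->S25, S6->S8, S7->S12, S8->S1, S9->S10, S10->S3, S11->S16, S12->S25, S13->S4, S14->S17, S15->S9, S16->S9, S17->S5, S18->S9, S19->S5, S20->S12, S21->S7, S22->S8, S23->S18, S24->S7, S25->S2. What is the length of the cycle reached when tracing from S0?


Trace from S0 until a state repeats:
  S0 -> S22 -> S8 -> S1 -> S12 -> S25 -> S2 -> S17 -> S5 -> S25
S25 first seen at step 5, revisited at step 9.
Cycle length = 9 - 5 = 4

4


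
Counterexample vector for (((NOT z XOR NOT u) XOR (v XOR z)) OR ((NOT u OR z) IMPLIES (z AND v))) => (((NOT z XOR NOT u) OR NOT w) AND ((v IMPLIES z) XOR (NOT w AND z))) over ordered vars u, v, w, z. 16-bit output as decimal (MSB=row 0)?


F1 = (((NOT z XOR NOT u) XOR (v XOR z)) OR ((NOT u OR z) IMPLIES (z AND v)))
F2 = (((NOT z XOR NOT u) OR NOT w) AND ((v IMPLIES z) XOR (NOT w AND z)))
Counterexample to F1=>F2 is where F1=1 and F2=0.
Evaluate each row (bits = u,v,w,z, MSB first):
  row 0 [0000]: F1=0 F2=1 -> F1&~F2 -> 0
  row 1 [0001]: F1=0 F2=0 -> F1&~F2 -> 0
  row 2 [0010]: F1=0 F2=0 -> F1&~F2 -> 0
  row 3 [0011]: F1=0 F2=1 -> F1&~F2 -> 0
  row 4 [0100]: F1=1 F2=0 -> F1&~F2 -> 1
  row 5 [0101]: F1=1 F2=0 -> F1&~F2 -> 1
  row 6 [0110]: F1=1 F2=0 -> F1&~F2 -> 1
  row 7 [0111]: F1=1 F2=1 -> F1&~F2 -> 0
  row 8 [1000]: F1=1 F2=1 -> F1&~F2 -> 0
  row 9 [1001]: F1=1 F2=0 -> F1&~F2 -> 1
  row 10 [1010]: F1=1 F2=1 -> F1&~F2 -> 0
  row 11 [1011]: F1=1 F2=0 -> F1&~F2 -> 1
  row 12 [1100]: F1=1 F2=0 -> F1&~F2 -> 1
  row 13 [1101]: F1=1 F2=0 -> F1&~F2 -> 1
  row 14 [1110]: F1=1 F2=0 -> F1&~F2 -> 1
  row 15 [1111]: F1=1 F2=0 -> F1&~F2 -> 1
Full result column, 4 rows per line (u,v fixed per line; w,z runs 00..11 left to right):
  rows 0-3 [u,v=00]: 0000  = hex 0
  rows 4-7 [u,v=01]: 1110  = hex E
  rows 8-11 [u,v=10]: 0101  = hex 5
  rows 12-15 [u,v=11]: 1111  = hex F
Counterexample vector (row 0 .. row 15) = 0000111001011111
Output column grouped in 4s = 0000 1110 0101 1111 = 0x0E5F
Convert to decimal digit by digit (value = value*16 + digit):
  0 -> 0
  0*16 + 14 (E) = 14
  14*16 + 5 = 229
  229*16 + 15 (F) = 3679
Decimal = 3679

3679


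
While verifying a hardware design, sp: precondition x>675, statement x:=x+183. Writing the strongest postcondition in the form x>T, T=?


Formula: sp(P, x:=E) = exists old_x. (x = E[old_x/x]) AND P[old_x/x] (old_x is the value of x before the assignment; eliminate old_x by solving x = E[old_x/x] for old_x)
Step 1: Precondition P: x>675, i.e. old_x > 675
Step 2: Assignment gives x = old_x + 183, so old_x = x - 183
Step 3: Substitute into P: x - 183 > 675
Step 4: Simplify: x > 675+183 = 858

858


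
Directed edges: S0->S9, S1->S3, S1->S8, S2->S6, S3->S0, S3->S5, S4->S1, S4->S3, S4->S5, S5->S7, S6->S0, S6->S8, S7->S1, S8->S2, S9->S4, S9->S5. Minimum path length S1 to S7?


BFS layer-by-layer from S1:
  dist 0: {S1}
  dist 1: {S3, S8}
  dist 2: {S0, S2, S5}
  dist 3: {S6, S7, S9}
  -> S7 reached at distance 3
Shortest path length = 3

3


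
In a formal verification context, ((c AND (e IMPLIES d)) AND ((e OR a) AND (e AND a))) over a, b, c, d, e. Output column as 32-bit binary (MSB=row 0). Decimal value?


Formula: ((c AND (e IMPLIES d)) AND ((e OR a) AND (e AND a))) over a, b, c, d, e (32 rows)
Evaluate each row (bits = a,b,c,d,e, MSB first):
  row 0 [00000]: ((0 AND (0 IMPLIES 0)) AND ((0 OR 0) AND (0 AND 0))) -> 0
  row 1 [00001]: ((0 AND (1 IMPLIES 0)) AND ((1 OR 0) AND (1 AND 0))) -> 0
  row 2 [00010]: ((0 AND (0 IMPLIES 1)) AND ((0 OR 0) AND (0 AND 0))) -> 0
  row 3 [00011]: ((0 AND (1 IMPLIES 1)) AND ((1 OR 0) AND (1 AND 0))) -> 0
  row 4 [00100]: ((1 AND (0 IMPLIES 0)) AND ((0 OR 0) AND (0 AND 0))) -> 0
  row 5 [00101]: ((1 AND (1 IMPLIES 0)) AND ((1 OR 0) AND (1 AND 0))) -> 0
  row 6 [00110]: ((1 AND (0 IMPLIES 1)) AND ((0 OR 0) AND (0 AND 0))) -> 0
  row 7 [00111]: ((1 AND (1 IMPLIES 1)) AND ((1 OR 0) AND (1 AND 0))) -> 0
  row 8 [01000]: ((0 AND (0 IMPLIES 0)) AND ((0 OR 0) AND (0 AND 0))) -> 0
  row 9 [01001]: ((0 AND (1 IMPLIES 0)) AND ((1 OR 0) AND (1 AND 0))) -> 0
  row 10 [01010]: ((0 AND (0 IMPLIES 1)) AND ((0 OR 0) AND (0 AND 0))) -> 0
  row 11 [01011]: ((0 AND (1 IMPLIES 1)) AND ((1 OR 0) AND (1 AND 0))) -> 0
  row 12 [01100]: ((1 AND (0 IMPLIES 0)) AND ((0 OR 0) AND (0 AND 0))) -> 0
  row 13 [01101]: ((1 AND (1 IMPLIES 0)) AND ((1 OR 0) AND (1 AND 0))) -> 0
  row 14 [01110]: ((1 AND (0 IMPLIES 1)) AND ((0 OR 0) AND (0 AND 0))) -> 0
  row 15 [01111]: ((1 AND (1 IMPLIES 1)) AND ((1 OR 0) AND (1 AND 0))) -> 0
  row 16 [10000]: ((0 AND (0 IMPLIES 0)) AND ((0 OR 1) AND (0 AND 1))) -> 0
  row 17 [10001]: ((0 AND (1 IMPLIES 0)) AND ((1 OR 1) AND (1 AND 1))) -> 0
  row 18 [10010]: ((0 AND (0 IMPLIES 1)) AND ((0 OR 1) AND (0 AND 1))) -> 0
  row 19 [10011]: ((0 AND (1 IMPLIES 1)) AND ((1 OR 1) AND (1 AND 1))) -> 0
  row 20 [10100]: ((1 AND (0 IMPLIES 0)) AND ((0 OR 1) AND (0 AND 1))) -> 0
  row 21 [10101]: ((1 AND (1 IMPLIES 0)) AND ((1 OR 1) AND (1 AND 1))) -> 0
  row 22 [10110]: ((1 AND (0 IMPLIES 1)) AND ((0 OR 1) AND (0 AND 1))) -> 0
  row 23 [10111]: ((1 AND (1 IMPLIES 1)) AND ((1 OR 1) AND (1 AND 1))) -> 1
  row 24 [11000]: ((0 AND (0 IMPLIES 0)) AND ((0 OR 1) AND (0 AND 1))) -> 0
  row 25 [11001]: ((0 AND (1 IMPLIES 0)) AND ((1 OR 1) AND (1 AND 1))) -> 0
  row 26 [11010]: ((0 AND (0 IMPLIES 1)) AND ((0 OR 1) AND (0 AND 1))) -> 0
  row 27 [11011]: ((0 AND (1 IMPLIES 1)) AND ((1 OR 1) AND (1 AND 1))) -> 0
  row 28 [11100]: ((1 AND (0 IMPLIES 0)) AND ((0 OR 1) AND (0 AND 1))) -> 0
  row 29 [11101]: ((1 AND (1 IMPLIES 0)) AND ((1 OR 1) AND (1 AND 1))) -> 0
  row 30 [11110]: ((1 AND (0 IMPLIES 1)) AND ((0 OR 1) AND (0 AND 1))) -> 0
  row 31 [11111]: ((1 AND (1 IMPLIES 1)) AND ((1 OR 1) AND (1 AND 1))) -> 1
Full result column, 4 rows per line (a,b,c fixed per line; d,e runs 00..11 left to right):
  rows 0-3 [a,b,c=000]: 0000  = hex 0
  rows 4-7 [a,b,c=001]: 0000  = hex 0
  rows 8-11 [a,b,c=010]: 0000  = hex 0
  rows 12-15 [a,b,c=011]: 0000  = hex 0
  rows 16-19 [a,b,c=100]: 0000  = hex 0
  rows 20-23 [a,b,c=101]: 0001  = hex 1
  rows 24-27 [a,b,c=110]: 0000  = hex 0
  rows 28-31 [a,b,c=111]: 0001  = hex 1
Output column (row 0 .. row 31) = 00000000000000000000000100000001
Output column grouped in 4s = 0000 0000 0000 0000 0000 0001 0000 0001 = 0x00000101
Convert to decimal digit by digit (value = value*16 + digit):
  0 -> 0
  0*16 + 0 = 0
  0*16 + 0 = 0
  0*16 + 0 = 0
  0*16 + 0 = 0
  0*16 + 1 = 1
  1*16 + 0 = 16
  16*16 + 1 = 257
Decimal = 257

257


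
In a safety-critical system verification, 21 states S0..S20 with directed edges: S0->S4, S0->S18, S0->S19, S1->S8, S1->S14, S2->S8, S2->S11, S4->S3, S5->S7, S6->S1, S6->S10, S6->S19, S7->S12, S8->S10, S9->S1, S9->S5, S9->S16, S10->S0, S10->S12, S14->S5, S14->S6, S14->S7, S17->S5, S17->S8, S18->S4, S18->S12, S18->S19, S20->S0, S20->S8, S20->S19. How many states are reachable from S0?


BFS from S0:
  layer 0: {S0}
  layer 1: {S4, S18, S19}
  layer 2: {S3, S12}
Reachable set: {S0, S3, S4, S12, S18, S19}
Count = 6

6


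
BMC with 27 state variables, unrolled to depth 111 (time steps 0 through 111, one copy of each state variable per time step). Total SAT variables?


BMC unrolls to depth k, creating one copy of each state var for steps 0..k.
Step count = 111 + 1 = 112 (steps 0 through 111)
Vars per step = 27
Total = 27 * 112 = 3024

3024


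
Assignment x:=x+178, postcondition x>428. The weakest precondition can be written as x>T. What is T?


Formula: wp(x:=E, P) = P[E/x] (substitute E for x in postcondition)
Step 1: Postcondition: x>428
Step 2: Substitute x+178 for x: x+178>428
Step 3: Solve for x: x > 428-178 = 250

250


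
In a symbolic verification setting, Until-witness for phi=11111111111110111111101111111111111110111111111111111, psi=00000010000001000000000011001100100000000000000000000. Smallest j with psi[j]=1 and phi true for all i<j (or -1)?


(phi U psi) at 0: need smallest j with psi[j]=1 and phi[i]=1 for all i in [0,j).
Scan from step 0:
  step 0: phi=1, psi=0 -> continue
  step 1: phi=1, psi=0 -> continue
  step 2: phi=1, psi=0 -> continue
  step 3: phi=1, psi=0 -> continue
  step 6: psi=1 and phi held for [0,6) -> witness found
Witness step = 6

6


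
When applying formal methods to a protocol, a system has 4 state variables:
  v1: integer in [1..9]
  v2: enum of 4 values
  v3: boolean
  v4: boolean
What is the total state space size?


State space = product of domain sizes of all variables.
Domain sizes:
  v1 (integer in [1..9]): 9
  v2 (enum of 4 values): 4
  v3 (boolean): 2
  v4 (boolean): 2
Product = 9 * 4 * 2 * 2 = 144

144


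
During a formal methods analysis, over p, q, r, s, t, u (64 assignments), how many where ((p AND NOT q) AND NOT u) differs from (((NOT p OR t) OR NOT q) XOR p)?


F1 = ((p AND NOT q) AND NOT u)
F2 = (((NOT p OR t) OR NOT q) XOR p)
Evaluate both on each of 64 rows (bits = p,q,r,s,t,u):
  row 0 [000000]: F1=0 F2=1 (differ) -> 1
  row 1 [000001]: F1=0 F2=1 (differ) -> 1
  row 2 [000010]: F1=0 F2=1 (differ) -> 1
  row 3 [000011]: F1=0 F2=1 (differ) -> 1
  row 4 [000100]: F1=0 F2=1 (differ) -> 1
  (every remaining row is evaluated the same way; all 64 results are listed next)
Full result column, 8 rows per line (p,q,r fixed per line; s,t,u runs 000..111 left to right):
  rows 0-7 [p,q,r=000]: 11111111  (ones: 8)
  rows 8-15 [p,q,r=001]: 11111111  (ones: 8)
  rows 16-23 [p,q,r=010]: 11111111  (ones: 8)
  rows 24-31 [p,q,r=011]: 11111111  (ones: 8)
  rows 32-39 [p,q,r=100]: 10101010  (ones: 4)
  rows 40-47 [p,q,r=101]: 10101010  (ones: 4)
  rows 48-55 [p,q,r=110]: 11001100  (ones: 4)
  rows 56-63 [p,q,r=111]: 11001100  (ones: 4)
Disagreements = 8+8+8+8+4+4+4+4 = 48

48


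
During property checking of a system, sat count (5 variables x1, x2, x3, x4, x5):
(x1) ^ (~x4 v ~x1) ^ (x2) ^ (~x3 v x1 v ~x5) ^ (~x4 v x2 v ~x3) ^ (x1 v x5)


CNF with 6 clauses over 5 vars (32 assignments).
An assignment satisfies CNF iff every clause has >=1 true literal.
Check each row (bits = x1,x2,x3,x4,x5; clause T/F shown):
  row 0 [00000]: clauses=FTFTTF -> 0
  row 1 [00001]: clauses=FTFTTT -> 0
  row 2 [00010]: clauses=FTFTTF -> 0
  row 3 [00011]: clauses=FTFTTT -> 0
  row 4 [00100]: clauses=FTFTTF -> 0
  row 5 [00101]: clauses=FTFFTT -> 0
  row 6 [00110]: clauses=FTFTFF -> 0
  row 7 [00111]: clauses=FTFFFT -> 0
  row 8 [01000]: clauses=FTTTTF -> 0
  row 9 [01001]: clauses=FTTTTT -> 0
  row 10 [01010]: clauses=FTTTTF -> 0
  row 11 [01011]: clauses=FTTTTT -> 0
  row 12 [01100]: clauses=FTTTTF -> 0
  row 13 [01101]: clauses=FTTFTT -> 0
  row 14 [01110]: clauses=FTTTTF -> 0
  row 15 [01111]: clauses=FTTFTT -> 0
  row 16 [10000]: clauses=TTFTTT -> 0
  row 17 [10001]: clauses=TTFTTT -> 0
  row 18 [10010]: clauses=TFFTTT -> 0
  row 19 [10011]: clauses=TFFTTT -> 0
  row 20 [10100]: clauses=TTFTTT -> 0
  row 21 [10101]: clauses=TTFTTT -> 0
  row 22 [10110]: clauses=TFFTFT -> 0
  row 23 [10111]: clauses=TFFTFT -> 0
  row 24 [11000]: clauses=TTTTTT -> 1
  row 25 [11001]: clauses=TTTTTT -> 1
  row 26 [11010]: clauses=TFTTTT -> 0
  row 27 [11011]: clauses=TFTTTT -> 0
  row 28 [11100]: clauses=TTTTTT -> 1
  row 29 [11101]: clauses=TTTTTT -> 1
  row 30 [11110]: clauses=TFTTTT -> 0
  row 31 [11111]: clauses=TFTTTT -> 0
Full result column, 8 rows per line (x1,x2 fixed per line; x3,x4,x5 runs 000..111 left to right):
  rows 0-7 [x1,x2=00]: 00000000  (ones: 0)
  rows 8-15 [x1,x2=01]: 00000000  (ones: 0)
  rows 16-23 [x1,x2=10]: 00000000  (ones: 0)
  rows 24-31 [x1,x2=11]: 11001100  (ones: 4)
Satisfying assignments = 0+0+0+4 = 4

4


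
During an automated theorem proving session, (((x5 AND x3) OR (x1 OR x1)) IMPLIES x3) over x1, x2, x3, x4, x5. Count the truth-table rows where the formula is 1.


Formula: (((x5 AND x3) OR (x1 OR x1)) IMPLIES x3) over 5 vars (32 rows)
Evaluate each row (x1, x2, x3, x4, x5 as bits, MSB first):
  row 0 [00000]: (((0 AND 0) OR (0 OR 0)) IMPLIES 0) -> 1
  row 1 [00001]: (((1 AND 0) OR (0 OR 0)) IMPLIES 0) -> 1
  row 2 [00010]: (((0 AND 0) OR (0 OR 0)) IMPLIES 0) -> 1
  row 3 [00011]: (((1 AND 0) OR (0 OR 0)) IMPLIES 0) -> 1
  row 4 [00100]: (((0 AND 1) OR (0 OR 0)) IMPLIES 1) -> 1
  row 5 [00101]: (((1 AND 1) OR (0 OR 0)) IMPLIES 1) -> 1
  row 6 [00110]: (((0 AND 1) OR (0 OR 0)) IMPLIES 1) -> 1
  row 7 [00111]: (((1 AND 1) OR (0 OR 0)) IMPLIES 1) -> 1
  row 8 [01000]: (((0 AND 0) OR (0 OR 0)) IMPLIES 0) -> 1
  row 9 [01001]: (((1 AND 0) OR (0 OR 0)) IMPLIES 0) -> 1
  row 10 [01010]: (((0 AND 0) OR (0 OR 0)) IMPLIES 0) -> 1
  row 11 [01011]: (((1 AND 0) OR (0 OR 0)) IMPLIES 0) -> 1
  row 12 [01100]: (((0 AND 1) OR (0 OR 0)) IMPLIES 1) -> 1
  row 13 [01101]: (((1 AND 1) OR (0 OR 0)) IMPLIES 1) -> 1
  row 14 [01110]: (((0 AND 1) OR (0 OR 0)) IMPLIES 1) -> 1
  row 15 [01111]: (((1 AND 1) OR (0 OR 0)) IMPLIES 1) -> 1
  row 16 [10000]: (((0 AND 0) OR (1 OR 1)) IMPLIES 0) -> 0
  row 17 [10001]: (((1 AND 0) OR (1 OR 1)) IMPLIES 0) -> 0
  row 18 [10010]: (((0 AND 0) OR (1 OR 1)) IMPLIES 0) -> 0
  row 19 [10011]: (((1 AND 0) OR (1 OR 1)) IMPLIES 0) -> 0
  row 20 [10100]: (((0 AND 1) OR (1 OR 1)) IMPLIES 1) -> 1
  row 21 [10101]: (((1 AND 1) OR (1 OR 1)) IMPLIES 1) -> 1
  row 22 [10110]: (((0 AND 1) OR (1 OR 1)) IMPLIES 1) -> 1
  row 23 [10111]: (((1 AND 1) OR (1 OR 1)) IMPLIES 1) -> 1
  row 24 [11000]: (((0 AND 0) OR (1 OR 1)) IMPLIES 0) -> 0
  row 25 [11001]: (((1 AND 0) OR (1 OR 1)) IMPLIES 0) -> 0
  row 26 [11010]: (((0 AND 0) OR (1 OR 1)) IMPLIES 0) -> 0
  row 27 [11011]: (((1 AND 0) OR (1 OR 1)) IMPLIES 0) -> 0
  row 28 [11100]: (((0 AND 1) OR (1 OR 1)) IMPLIES 1) -> 1
  row 29 [11101]: (((1 AND 1) OR (1 OR 1)) IMPLIES 1) -> 1
  row 30 [11110]: (((0 AND 1) OR (1 OR 1)) IMPLIES 1) -> 1
  row 31 [11111]: (((1 AND 1) OR (1 OR 1)) IMPLIES 1) -> 1
Full result column, 8 rows per line (x1,x2 fixed per line; x3,x4,x5 runs 000..111 left to right):
  rows 0-7 [x1,x2=00]: 11111111  (ones: 8)
  rows 8-15 [x1,x2=01]: 11111111  (ones: 8)
  rows 16-23 [x1,x2=10]: 00001111  (ones: 4)
  rows 24-31 [x1,x2=11]: 00001111  (ones: 4)
Count of 1-rows = 8+8+4+4 = 24

24


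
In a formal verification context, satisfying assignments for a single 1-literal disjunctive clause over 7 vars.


Step 1: Total=2^7=128
Step 2: Unsat when all 1 false: 2^6=64
Step 3: Sat=128-64=64

64


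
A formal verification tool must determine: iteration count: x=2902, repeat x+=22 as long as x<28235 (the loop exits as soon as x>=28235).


Step 1: x goes from 2902 toward 28235 by 22; the body runs while x<28235, so iterations = ceil((bound-start)/step)
Step 2: Distance=25333
Step 3: ceil(25333/22)=1152

1152


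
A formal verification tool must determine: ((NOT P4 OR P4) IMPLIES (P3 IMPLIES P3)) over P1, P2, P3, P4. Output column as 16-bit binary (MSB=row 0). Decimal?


Formula: ((NOT P4 OR P4) IMPLIES (P3 IMPLIES P3)) over P1, P2, P3, P4 (16 rows)
Evaluate each row (bits = P1,P2,P3,P4, MSB first):
  row 0 [0000]: ((NOT 0 OR 0) IMPLIES (0 IMPLIES 0)) -> 1
  row 1 [0001]: ((NOT 1 OR 1) IMPLIES (0 IMPLIES 0)) -> 1
  row 2 [0010]: ((NOT 0 OR 0) IMPLIES (1 IMPLIES 1)) -> 1
  row 3 [0011]: ((NOT 1 OR 1) IMPLIES (1 IMPLIES 1)) -> 1
  row 4 [0100]: ((NOT 0 OR 0) IMPLIES (0 IMPLIES 0)) -> 1
  row 5 [0101]: ((NOT 1 OR 1) IMPLIES (0 IMPLIES 0)) -> 1
  row 6 [0110]: ((NOT 0 OR 0) IMPLIES (1 IMPLIES 1)) -> 1
  row 7 [0111]: ((NOT 1 OR 1) IMPLIES (1 IMPLIES 1)) -> 1
  row 8 [1000]: ((NOT 0 OR 0) IMPLIES (0 IMPLIES 0)) -> 1
  row 9 [1001]: ((NOT 1 OR 1) IMPLIES (0 IMPLIES 0)) -> 1
  row 10 [1010]: ((NOT 0 OR 0) IMPLIES (1 IMPLIES 1)) -> 1
  row 11 [1011]: ((NOT 1 OR 1) IMPLIES (1 IMPLIES 1)) -> 1
  row 12 [1100]: ((NOT 0 OR 0) IMPLIES (0 IMPLIES 0)) -> 1
  row 13 [1101]: ((NOT 1 OR 1) IMPLIES (0 IMPLIES 0)) -> 1
  row 14 [1110]: ((NOT 0 OR 0) IMPLIES (1 IMPLIES 1)) -> 1
  row 15 [1111]: ((NOT 1 OR 1) IMPLIES (1 IMPLIES 1)) -> 1
Full result column, 4 rows per line (P1,P2 fixed per line; P3,P4 runs 00..11 left to right):
  rows 0-3 [P1,P2=00]: 1111  = hex F
  rows 4-7 [P1,P2=01]: 1111  = hex F
  rows 8-11 [P1,P2=10]: 1111  = hex F
  rows 12-15 [P1,P2=11]: 1111  = hex F
Output column (row 0 .. row 15) = 1111111111111111
Output column grouped in 4s = 1111 1111 1111 1111 = 0xFFFF
Convert to decimal digit by digit (value = value*16 + digit):
  F -> 15
  15*16 + 15 (F) = 255
  255*16 + 15 (F) = 4095
  4095*16 + 15 (F) = 65535
Decimal = 65535

65535


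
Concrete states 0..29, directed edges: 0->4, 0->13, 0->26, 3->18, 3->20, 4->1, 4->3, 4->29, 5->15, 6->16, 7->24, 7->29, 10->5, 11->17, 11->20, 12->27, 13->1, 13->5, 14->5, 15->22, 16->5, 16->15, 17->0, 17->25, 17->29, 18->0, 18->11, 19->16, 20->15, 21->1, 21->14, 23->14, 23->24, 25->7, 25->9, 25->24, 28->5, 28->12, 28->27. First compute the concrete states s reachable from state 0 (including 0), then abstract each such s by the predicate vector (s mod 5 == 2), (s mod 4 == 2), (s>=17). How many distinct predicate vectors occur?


BFS from 0:
Concrete reachable: {0, 1, 3, 4, 5, 7, 9, 11, 13, 15, 17, 18, 20, 22, 24, 25, 26, 29}
Abstract via predicates (s mod 5 == 2), (s mod 4 == 2), (s>=17):
  (0,0,0) <- {0, 1, 3, 4, 5, 9, 11, 13, 15}
  (0,0,1) <- {20, 24, 25, 29}
  (0,1,1) <- {18, 26}
  (1,0,0) <- {7}
  (1,0,1) <- {17}
  (1,1,1) <- {22}
Distinct abstract states = 6

6


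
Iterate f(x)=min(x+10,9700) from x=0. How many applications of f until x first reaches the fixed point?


Step 1: x=0, cap=9700, increment=10
Step 2: x grows by 10 each step until capped at 9700; fixed point is x=9700
Step 3: iterations = ceil(9700/10) = 970

970


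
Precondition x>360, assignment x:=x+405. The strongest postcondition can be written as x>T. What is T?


Formula: sp(P, x:=E) = exists old_x. (x = E[old_x/x]) AND P[old_x/x] (old_x is the value of x before the assignment; eliminate old_x by solving x = E[old_x/x] for old_x)
Step 1: Precondition P: x>360, i.e. old_x > 360
Step 2: Assignment gives x = old_x + 405, so old_x = x - 405
Step 3: Substitute into P: x - 405 > 360
Step 4: Simplify: x > 360+405 = 765

765


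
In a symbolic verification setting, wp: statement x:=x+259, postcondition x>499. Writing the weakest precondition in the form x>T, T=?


Formula: wp(x:=E, P) = P[E/x] (substitute E for x in postcondition)
Step 1: Postcondition: x>499
Step 2: Substitute x+259 for x: x+259>499
Step 3: Solve for x: x > 499-259 = 240

240


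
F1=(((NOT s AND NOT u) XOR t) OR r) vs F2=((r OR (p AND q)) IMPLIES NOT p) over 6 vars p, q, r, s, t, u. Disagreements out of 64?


F1 = (((NOT s AND NOT u) XOR t) OR r)
F2 = ((r OR (p AND q)) IMPLIES NOT p)
Evaluate both on each of 64 rows (bits = p,q,r,s,t,u):
  row 0 [000000]: F1=1 F2=1 -> 0
  row 1 [000001]: F1=0 F2=1 (differ) -> 1
  row 2 [000010]: F1=0 F2=1 (differ) -> 1
  row 3 [000011]: F1=1 F2=1 -> 0
  row 4 [000100]: F1=0 F2=1 (differ) -> 1
  (every remaining row is evaluated the same way; all 64 results are listed next)
Full result column, 8 rows per line (p,q,r fixed per line; s,t,u runs 000..111 left to right):
  rows 0-7 [p,q,r=000]: 01101100  (ones: 4)
  rows 8-15 [p,q,r=001]: 00000000  (ones: 0)
  rows 16-23 [p,q,r=010]: 01101100  (ones: 4)
  rows 24-31 [p,q,r=011]: 00000000  (ones: 0)
  rows 32-39 [p,q,r=100]: 01101100  (ones: 4)
  rows 40-47 [p,q,r=101]: 11111111  (ones: 8)
  rows 48-55 [p,q,r=110]: 10010011  (ones: 4)
  rows 56-63 [p,q,r=111]: 11111111  (ones: 8)
Disagreements = 4+0+4+0+4+8+4+8 = 32

32


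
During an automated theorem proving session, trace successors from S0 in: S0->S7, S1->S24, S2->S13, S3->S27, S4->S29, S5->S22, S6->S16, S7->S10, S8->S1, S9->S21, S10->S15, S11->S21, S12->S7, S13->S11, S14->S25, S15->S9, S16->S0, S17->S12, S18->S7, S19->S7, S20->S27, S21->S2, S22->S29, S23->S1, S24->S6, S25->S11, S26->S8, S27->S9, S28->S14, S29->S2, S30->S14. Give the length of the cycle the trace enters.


Trace from S0 until a state repeats:
  S0 -> S7 -> S10 -> S15 -> S9 -> S21 -> S2 -> S13 -> S11 -> S21
S21 first seen at step 5, revisited at step 9.
Cycle length = 9 - 5 = 4

4


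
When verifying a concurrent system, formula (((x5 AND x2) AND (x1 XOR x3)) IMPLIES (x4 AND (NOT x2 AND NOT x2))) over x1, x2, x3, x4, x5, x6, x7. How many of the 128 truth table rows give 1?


Formula: (((x5 AND x2) AND (x1 XOR x3)) IMPLIES (x4 AND (NOT x2 AND NOT x2))) over 7 vars (128 rows)
Evaluate each row (x1, x2, x3, x4, x5, x6, x7 as bits, MSB first):
  row 0 [0000000]: (((0 AND 0) AND (0 XOR 0)) IMPLIES (0 AND (NOT 0 AND NOT 0))) -> 1
  row 1 [0000001]: (((0 AND 0) AND (0 XOR 0)) IMPLIES (0 AND (NOT 0 AND NOT 0))) -> 1
  row 2 [0000010]: (((0 AND 0) AND (0 XOR 0)) IMPLIES (0 AND (NOT 0 AND NOT 0))) -> 1
  row 3 [0000011]: (((0 AND 0) AND (0 XOR 0)) IMPLIES (0 AND (NOT 0 AND NOT 0))) -> 1
  row 4 [0000100]: (((1 AND 0) AND (0 XOR 0)) IMPLIES (0 AND (NOT 0 AND NOT 0))) -> 1
  (every remaining row is evaluated the same way; all 128 results are listed next)
Full result column, 8 rows per line (x1,x2,x3,x4 fixed per line; x5,x6,x7 runs 000..111 left to right):
  rows 0-7 [x1,x2,x3,x4=0000]: 11111111  (ones: 8)
  rows 8-15 [x1,x2,x3,x4=0001]: 11111111  (ones: 8)
  rows 16-23 [x1,x2,x3,x4=0010]: 11111111  (ones: 8)
  rows 24-31 [x1,x2,x3,x4=0011]: 11111111  (ones: 8)
  rows 32-39 [x1,x2,x3,x4=0100]: 11111111  (ones: 8)
  rows 40-47 [x1,x2,x3,x4=0101]: 11111111  (ones: 8)
  rows 48-55 [x1,x2,x3,x4=0110]: 11110000  (ones: 4)
  rows 56-63 [x1,x2,x3,x4=0111]: 11110000  (ones: 4)
  rows 64-71 [x1,x2,x3,x4=1000]: 11111111  (ones: 8)
  rows 72-79 [x1,x2,x3,x4=1001]: 11111111  (ones: 8)
  rows 80-87 [x1,x2,x3,x4=1010]: 11111111  (ones: 8)
  rows 88-95 [x1,x2,x3,x4=1011]: 11111111  (ones: 8)
  rows 96-103 [x1,x2,x3,x4=1100]: 11110000  (ones: 4)
  rows 104-111 [x1,x2,x3,x4=1101]: 11110000  (ones: 4)
  rows 112-119 [x1,x2,x3,x4=1110]: 11111111  (ones: 8)
  rows 120-127 [x1,x2,x3,x4=1111]: 11111111  (ones: 8)
Count of 1-rows = 8+8+8+8+8+8+4+4+8+8+8+8+4+4+8+8 = 112

112


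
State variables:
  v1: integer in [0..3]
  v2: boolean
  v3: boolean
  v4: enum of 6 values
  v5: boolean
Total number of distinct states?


State space = product of domain sizes of all variables.
Domain sizes:
  v1 (integer in [0..3]): 4
  v2 (boolean): 2
  v3 (boolean): 2
  v4 (enum of 6 values): 6
  v5 (boolean): 2
Product = 4 * 2 * 2 * 6 * 2 = 192

192


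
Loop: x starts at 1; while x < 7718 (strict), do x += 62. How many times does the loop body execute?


Step 1: x goes from 1 toward 7718 by 62; the body runs while x<7718, so iterations = ceil((bound-start)/step)
Step 2: Distance=7717
Step 3: ceil(7717/62)=125

125


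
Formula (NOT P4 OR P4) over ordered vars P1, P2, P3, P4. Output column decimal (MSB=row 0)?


Formula: (NOT P4 OR P4) over P1, P2, P3, P4 (16 rows)
Evaluate each row (bits = P1,P2,P3,P4, MSB first):
  row 0 [0000]: (NOT 0 OR 0) -> 1
  row 1 [0001]: (NOT 1 OR 1) -> 1
  row 2 [0010]: (NOT 0 OR 0) -> 1
  row 3 [0011]: (NOT 1 OR 1) -> 1
  row 4 [0100]: (NOT 0 OR 0) -> 1
  row 5 [0101]: (NOT 1 OR 1) -> 1
  row 6 [0110]: (NOT 0 OR 0) -> 1
  row 7 [0111]: (NOT 1 OR 1) -> 1
  row 8 [1000]: (NOT 0 OR 0) -> 1
  row 9 [1001]: (NOT 1 OR 1) -> 1
  row 10 [1010]: (NOT 0 OR 0) -> 1
  row 11 [1011]: (NOT 1 OR 1) -> 1
  row 12 [1100]: (NOT 0 OR 0) -> 1
  row 13 [1101]: (NOT 1 OR 1) -> 1
  row 14 [1110]: (NOT 0 OR 0) -> 1
  row 15 [1111]: (NOT 1 OR 1) -> 1
Full result column, 4 rows per line (P1,P2 fixed per line; P3,P4 runs 00..11 left to right):
  rows 0-3 [P1,P2=00]: 1111  = hex F
  rows 4-7 [P1,P2=01]: 1111  = hex F
  rows 8-11 [P1,P2=10]: 1111  = hex F
  rows 12-15 [P1,P2=11]: 1111  = hex F
Output column (row 0 .. row 15) = 1111111111111111
Output column grouped in 4s = 1111 1111 1111 1111 = 0xFFFF
Convert to decimal digit by digit (value = value*16 + digit):
  F -> 15
  15*16 + 15 (F) = 255
  255*16 + 15 (F) = 4095
  4095*16 + 15 (F) = 65535
Decimal = 65535

65535


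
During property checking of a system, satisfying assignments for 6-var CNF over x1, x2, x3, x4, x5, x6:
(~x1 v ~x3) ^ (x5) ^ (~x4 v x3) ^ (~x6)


CNF with 4 clauses over 6 vars (64 assignments).
An assignment satisfies CNF iff every clause has >=1 true literal.
Check each row (bits = x1,x2,x3,x4,x5,x6; clause T/F shown):
  row 0 [000000]: clauses=TFTT -> 0
  row 1 [000001]: clauses=TFTF -> 0
  row 2 [000010]: clauses=TTTT -> 1
  row 3 [000011]: clauses=TTTF -> 0
  row 4 [000100]: clauses=TFFT -> 0
  (every remaining row is evaluated the same way; all 64 results are listed next)
Full result column, 8 rows per line (x1,x2,x3 fixed per line; x4,x5,x6 runs 000..111 left to right):
  rows 0-7 [x1,x2,x3=000]: 00100000  (ones: 1)
  rows 8-15 [x1,x2,x3=001]: 00100010  (ones: 2)
  rows 16-23 [x1,x2,x3=010]: 00100000  (ones: 1)
  rows 24-31 [x1,x2,x3=011]: 00100010  (ones: 2)
  rows 32-39 [x1,x2,x3=100]: 00100000  (ones: 1)
  rows 40-47 [x1,x2,x3=101]: 00000000  (ones: 0)
  rows 48-55 [x1,x2,x3=110]: 00100000  (ones: 1)
  rows 56-63 [x1,x2,x3=111]: 00000000  (ones: 0)
Satisfying assignments = 1+2+1+2+1+0+1+0 = 8

8


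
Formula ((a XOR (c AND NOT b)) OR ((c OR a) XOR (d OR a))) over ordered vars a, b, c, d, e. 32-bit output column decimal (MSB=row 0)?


Formula: ((a XOR (c AND NOT b)) OR ((c OR a) XOR (d OR a))) over a, b, c, d, e (32 rows)
Evaluate each row (bits = a,b,c,d,e, MSB first):
  row 0 [00000]: ((0 XOR (0 AND NOT 0)) OR ((0 OR 0) XOR (0 OR 0))) -> 0
  row 1 [00001]: ((0 XOR (0 AND NOT 0)) OR ((0 OR 0) XOR (0 OR 0))) -> 0
  row 2 [00010]: ((0 XOR (0 AND NOT 0)) OR ((0 OR 0) XOR (1 OR 0))) -> 1
  row 3 [00011]: ((0 XOR (0 AND NOT 0)) OR ((0 OR 0) XOR (1 OR 0))) -> 1
  row 4 [00100]: ((0 XOR (1 AND NOT 0)) OR ((1 OR 0) XOR (0 OR 0))) -> 1
  row 5 [00101]: ((0 XOR (1 AND NOT 0)) OR ((1 OR 0) XOR (0 OR 0))) -> 1
  row 6 [00110]: ((0 XOR (1 AND NOT 0)) OR ((1 OR 0) XOR (1 OR 0))) -> 1
  row 7 [00111]: ((0 XOR (1 AND NOT 0)) OR ((1 OR 0) XOR (1 OR 0))) -> 1
  row 8 [01000]: ((0 XOR (0 AND NOT 1)) OR ((0 OR 0) XOR (0 OR 0))) -> 0
  row 9 [01001]: ((0 XOR (0 AND NOT 1)) OR ((0 OR 0) XOR (0 OR 0))) -> 0
  row 10 [01010]: ((0 XOR (0 AND NOT 1)) OR ((0 OR 0) XOR (1 OR 0))) -> 1
  row 11 [01011]: ((0 XOR (0 AND NOT 1)) OR ((0 OR 0) XOR (1 OR 0))) -> 1
  row 12 [01100]: ((0 XOR (1 AND NOT 1)) OR ((1 OR 0) XOR (0 OR 0))) -> 1
  row 13 [01101]: ((0 XOR (1 AND NOT 1)) OR ((1 OR 0) XOR (0 OR 0))) -> 1
  row 14 [01110]: ((0 XOR (1 AND NOT 1)) OR ((1 OR 0) XOR (1 OR 0))) -> 0
  row 15 [01111]: ((0 XOR (1 AND NOT 1)) OR ((1 OR 0) XOR (1 OR 0))) -> 0
  row 16 [10000]: ((1 XOR (0 AND NOT 0)) OR ((0 OR 1) XOR (0 OR 1))) -> 1
  row 17 [10001]: ((1 XOR (0 AND NOT 0)) OR ((0 OR 1) XOR (0 OR 1))) -> 1
  row 18 [10010]: ((1 XOR (0 AND NOT 0)) OR ((0 OR 1) XOR (1 OR 1))) -> 1
  row 19 [10011]: ((1 XOR (0 AND NOT 0)) OR ((0 OR 1) XOR (1 OR 1))) -> 1
  row 20 [10100]: ((1 XOR (1 AND NOT 0)) OR ((1 OR 1) XOR (0 OR 1))) -> 0
  row 21 [10101]: ((1 XOR (1 AND NOT 0)) OR ((1 OR 1) XOR (0 OR 1))) -> 0
  row 22 [10110]: ((1 XOR (1 AND NOT 0)) OR ((1 OR 1) XOR (1 OR 1))) -> 0
  row 23 [10111]: ((1 XOR (1 AND NOT 0)) OR ((1 OR 1) XOR (1 OR 1))) -> 0
  row 24 [11000]: ((1 XOR (0 AND NOT 1)) OR ((0 OR 1) XOR (0 OR 1))) -> 1
  row 25 [11001]: ((1 XOR (0 AND NOT 1)) OR ((0 OR 1) XOR (0 OR 1))) -> 1
  row 26 [11010]: ((1 XOR (0 AND NOT 1)) OR ((0 OR 1) XOR (1 OR 1))) -> 1
  row 27 [11011]: ((1 XOR (0 AND NOT 1)) OR ((0 OR 1) XOR (1 OR 1))) -> 1
  row 28 [11100]: ((1 XOR (1 AND NOT 1)) OR ((1 OR 1) XOR (0 OR 1))) -> 1
  row 29 [11101]: ((1 XOR (1 AND NOT 1)) OR ((1 OR 1) XOR (0 OR 1))) -> 1
  row 30 [11110]: ((1 XOR (1 AND NOT 1)) OR ((1 OR 1) XOR (1 OR 1))) -> 1
  row 31 [11111]: ((1 XOR (1 AND NOT 1)) OR ((1 OR 1) XOR (1 OR 1))) -> 1
Full result column, 4 rows per line (a,b,c fixed per line; d,e runs 00..11 left to right):
  rows 0-3 [a,b,c=000]: 0011  = hex 3
  rows 4-7 [a,b,c=001]: 1111  = hex F
  rows 8-11 [a,b,c=010]: 0011  = hex 3
  rows 12-15 [a,b,c=011]: 1100  = hex C
  rows 16-19 [a,b,c=100]: 1111  = hex F
  rows 20-23 [a,b,c=101]: 0000  = hex 0
  rows 24-27 [a,b,c=110]: 1111  = hex F
  rows 28-31 [a,b,c=111]: 1111  = hex F
Output column (row 0 .. row 31) = 00111111001111001111000011111111
Output column grouped in 4s = 0011 1111 0011 1100 1111 0000 1111 1111 = 0x3F3CF0FF
Convert to decimal digit by digit (value = value*16 + digit):
  3 -> 3
  3*16 + 15 (F) = 63
  63*16 + 3 = 1011
  1011*16 + 12 (C) = 16188
  16188*16 + 15 (F) = 259023
  259023*16 + 0 = 4144368
  4144368*16 + 15 (F) = 66309903
  66309903*16 + 15 (F) = 1060958463
Decimal = 1060958463

1060958463


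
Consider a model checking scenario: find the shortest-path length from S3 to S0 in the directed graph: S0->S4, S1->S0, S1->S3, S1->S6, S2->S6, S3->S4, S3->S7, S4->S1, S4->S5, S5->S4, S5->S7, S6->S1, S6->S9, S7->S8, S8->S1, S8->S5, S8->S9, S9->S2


BFS layer-by-layer from S3:
  dist 0: {S3}
  dist 1: {S4, S7}
  dist 2: {S1, S5, S8}
  dist 3: {S0, S6, S9}
  -> S0 reached at distance 3
Shortest path length = 3

3


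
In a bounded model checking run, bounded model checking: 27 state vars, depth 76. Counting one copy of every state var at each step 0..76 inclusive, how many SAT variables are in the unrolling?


BMC unrolls to depth k, creating one copy of each state var for steps 0..k.
Step count = 76 + 1 = 77 (steps 0 through 76)
Vars per step = 27
Total = 27 * 77 = 2079

2079


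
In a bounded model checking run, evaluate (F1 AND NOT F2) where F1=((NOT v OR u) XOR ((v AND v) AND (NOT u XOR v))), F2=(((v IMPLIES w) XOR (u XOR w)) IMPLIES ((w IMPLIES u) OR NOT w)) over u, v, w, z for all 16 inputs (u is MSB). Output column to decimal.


F1 = ((NOT v OR u) XOR ((v AND v) AND (NOT u XOR v)))
F2 = (((v IMPLIES w) XOR (u XOR w)) IMPLIES ((w IMPLIES u) OR NOT w))
Counterexample to F1=>F2 is where F1=1 and F2=0.
Evaluate each row (bits = u,v,w,z, MSB first):
  row 0 [0000]: F1=1 F2=1 -> F1&~F2 -> 0
  row 1 [0001]: F1=1 F2=1 -> F1&~F2 -> 0
  row 2 [0010]: F1=1 F2=1 -> F1&~F2 -> 0
  row 3 [0011]: F1=1 F2=1 -> F1&~F2 -> 0
  row 4 [0100]: F1=0 F2=1 -> F1&~F2 -> 0
  row 5 [0101]: F1=0 F2=1 -> F1&~F2 -> 0
  row 6 [0110]: F1=0 F2=1 -> F1&~F2 -> 0
  row 7 [0111]: F1=0 F2=1 -> F1&~F2 -> 0
  row 8 [1000]: F1=1 F2=1 -> F1&~F2 -> 0
  row 9 [1001]: F1=1 F2=1 -> F1&~F2 -> 0
  row 10 [1010]: F1=1 F2=1 -> F1&~F2 -> 0
  row 11 [1011]: F1=1 F2=1 -> F1&~F2 -> 0
  row 12 [1100]: F1=0 F2=1 -> F1&~F2 -> 0
  row 13 [1101]: F1=0 F2=1 -> F1&~F2 -> 0
  row 14 [1110]: F1=0 F2=1 -> F1&~F2 -> 0
  row 15 [1111]: F1=0 F2=1 -> F1&~F2 -> 0
Full result column, 4 rows per line (u,v fixed per line; w,z runs 00..11 left to right):
  rows 0-3 [u,v=00]: 0000  = hex 0
  rows 4-7 [u,v=01]: 0000  = hex 0
  rows 8-11 [u,v=10]: 0000  = hex 0
  rows 12-15 [u,v=11]: 0000  = hex 0
Counterexample vector (row 0 .. row 15) = 0000000000000000
Output column grouped in 4s = 0000 0000 0000 0000 = 0x0000
Convert to decimal digit by digit (value = value*16 + digit):
  0 -> 0
  0*16 + 0 = 0
  0*16 + 0 = 0
  0*16 + 0 = 0
Decimal = 0

0


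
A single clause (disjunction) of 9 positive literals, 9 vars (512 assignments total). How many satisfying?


Step 1: Total=2^9=512
Step 2: Unsat when all 9 false: 2^0=1
Step 3: Sat=512-1=511

511


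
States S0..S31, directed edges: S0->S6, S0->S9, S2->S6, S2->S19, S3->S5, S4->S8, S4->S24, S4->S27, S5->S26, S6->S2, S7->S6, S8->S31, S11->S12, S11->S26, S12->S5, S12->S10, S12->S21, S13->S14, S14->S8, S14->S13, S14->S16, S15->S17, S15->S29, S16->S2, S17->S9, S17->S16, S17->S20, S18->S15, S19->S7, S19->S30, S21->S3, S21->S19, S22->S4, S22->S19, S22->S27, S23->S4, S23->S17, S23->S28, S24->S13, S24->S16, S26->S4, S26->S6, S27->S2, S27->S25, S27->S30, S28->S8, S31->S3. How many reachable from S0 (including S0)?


BFS from S0:
  layer 0: {S0}
  layer 1: {S6, S9}
  layer 2: {S2}
  layer 3: {S19}
  layer 4: {S7, S30}
Reachable set: {S0, S2, S6, S7, S9, S19, S30}
Count = 7

7


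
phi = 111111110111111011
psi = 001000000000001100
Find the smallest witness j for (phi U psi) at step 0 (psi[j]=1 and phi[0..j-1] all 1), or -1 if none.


(phi U psi) at 0: need smallest j with psi[j]=1 and phi[i]=1 for all i in [0,j).
Scan from step 0:
  step 0: phi=1, psi=0 -> continue
  step 1: phi=1, psi=0 -> continue
  step 2: psi=1 and phi held for [0,2) -> witness found
Witness step = 2

2


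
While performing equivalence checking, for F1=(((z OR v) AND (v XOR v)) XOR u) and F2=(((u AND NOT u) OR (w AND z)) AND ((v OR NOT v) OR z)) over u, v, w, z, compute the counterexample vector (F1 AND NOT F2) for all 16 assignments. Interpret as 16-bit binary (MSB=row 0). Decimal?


F1 = (((z OR v) AND (v XOR v)) XOR u)
F2 = (((u AND NOT u) OR (w AND z)) AND ((v OR NOT v) OR z))
Counterexample to F1=>F2 is where F1=1 and F2=0.
Evaluate each row (bits = u,v,w,z, MSB first):
  row 0 [0000]: F1=0 F2=0 -> F1&~F2 -> 0
  row 1 [0001]: F1=0 F2=0 -> F1&~F2 -> 0
  row 2 [0010]: F1=0 F2=0 -> F1&~F2 -> 0
  row 3 [0011]: F1=0 F2=1 -> F1&~F2 -> 0
  row 4 [0100]: F1=0 F2=0 -> F1&~F2 -> 0
  row 5 [0101]: F1=0 F2=0 -> F1&~F2 -> 0
  row 6 [0110]: F1=0 F2=0 -> F1&~F2 -> 0
  row 7 [0111]: F1=0 F2=1 -> F1&~F2 -> 0
  row 8 [1000]: F1=1 F2=0 -> F1&~F2 -> 1
  row 9 [1001]: F1=1 F2=0 -> F1&~F2 -> 1
  row 10 [1010]: F1=1 F2=0 -> F1&~F2 -> 1
  row 11 [1011]: F1=1 F2=1 -> F1&~F2 -> 0
  row 12 [1100]: F1=1 F2=0 -> F1&~F2 -> 1
  row 13 [1101]: F1=1 F2=0 -> F1&~F2 -> 1
  row 14 [1110]: F1=1 F2=0 -> F1&~F2 -> 1
  row 15 [1111]: F1=1 F2=1 -> F1&~F2 -> 0
Full result column, 4 rows per line (u,v fixed per line; w,z runs 00..11 left to right):
  rows 0-3 [u,v=00]: 0000  = hex 0
  rows 4-7 [u,v=01]: 0000  = hex 0
  rows 8-11 [u,v=10]: 1110  = hex E
  rows 12-15 [u,v=11]: 1110  = hex E
Counterexample vector (row 0 .. row 15) = 0000000011101110
Output column grouped in 4s = 0000 0000 1110 1110 = 0x00EE
Convert to decimal digit by digit (value = value*16 + digit):
  0 -> 0
  0*16 + 0 = 0
  0*16 + 14 (E) = 14
  14*16 + 14 (E) = 238
Decimal = 238

238


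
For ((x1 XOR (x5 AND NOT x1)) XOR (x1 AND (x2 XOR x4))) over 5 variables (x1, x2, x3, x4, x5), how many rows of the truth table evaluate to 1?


Formula: ((x1 XOR (x5 AND NOT x1)) XOR (x1 AND (x2 XOR x4))) over 5 vars (32 rows)
Evaluate each row (x1, x2, x3, x4, x5 as bits, MSB first):
  row 0 [00000]: ((0 XOR (0 AND NOT 0)) XOR (0 AND (0 XOR 0))) -> 0
  row 1 [00001]: ((0 XOR (1 AND NOT 0)) XOR (0 AND (0 XOR 0))) -> 1
  row 2 [00010]: ((0 XOR (0 AND NOT 0)) XOR (0 AND (0 XOR 1))) -> 0
  row 3 [00011]: ((0 XOR (1 AND NOT 0)) XOR (0 AND (0 XOR 1))) -> 1
  row 4 [00100]: ((0 XOR (0 AND NOT 0)) XOR (0 AND (0 XOR 0))) -> 0
  row 5 [00101]: ((0 XOR (1 AND NOT 0)) XOR (0 AND (0 XOR 0))) -> 1
  row 6 [00110]: ((0 XOR (0 AND NOT 0)) XOR (0 AND (0 XOR 1))) -> 0
  row 7 [00111]: ((0 XOR (1 AND NOT 0)) XOR (0 AND (0 XOR 1))) -> 1
  row 8 [01000]: ((0 XOR (0 AND NOT 0)) XOR (0 AND (1 XOR 0))) -> 0
  row 9 [01001]: ((0 XOR (1 AND NOT 0)) XOR (0 AND (1 XOR 0))) -> 1
  row 10 [01010]: ((0 XOR (0 AND NOT 0)) XOR (0 AND (1 XOR 1))) -> 0
  row 11 [01011]: ((0 XOR (1 AND NOT 0)) XOR (0 AND (1 XOR 1))) -> 1
  row 12 [01100]: ((0 XOR (0 AND NOT 0)) XOR (0 AND (1 XOR 0))) -> 0
  row 13 [01101]: ((0 XOR (1 AND NOT 0)) XOR (0 AND (1 XOR 0))) -> 1
  row 14 [01110]: ((0 XOR (0 AND NOT 0)) XOR (0 AND (1 XOR 1))) -> 0
  row 15 [01111]: ((0 XOR (1 AND NOT 0)) XOR (0 AND (1 XOR 1))) -> 1
  row 16 [10000]: ((1 XOR (0 AND NOT 1)) XOR (1 AND (0 XOR 0))) -> 1
  row 17 [10001]: ((1 XOR (1 AND NOT 1)) XOR (1 AND (0 XOR 0))) -> 1
  row 18 [10010]: ((1 XOR (0 AND NOT 1)) XOR (1 AND (0 XOR 1))) -> 0
  row 19 [10011]: ((1 XOR (1 AND NOT 1)) XOR (1 AND (0 XOR 1))) -> 0
  row 20 [10100]: ((1 XOR (0 AND NOT 1)) XOR (1 AND (0 XOR 0))) -> 1
  row 21 [10101]: ((1 XOR (1 AND NOT 1)) XOR (1 AND (0 XOR 0))) -> 1
  row 22 [10110]: ((1 XOR (0 AND NOT 1)) XOR (1 AND (0 XOR 1))) -> 0
  row 23 [10111]: ((1 XOR (1 AND NOT 1)) XOR (1 AND (0 XOR 1))) -> 0
  row 24 [11000]: ((1 XOR (0 AND NOT 1)) XOR (1 AND (1 XOR 0))) -> 0
  row 25 [11001]: ((1 XOR (1 AND NOT 1)) XOR (1 AND (1 XOR 0))) -> 0
  row 26 [11010]: ((1 XOR (0 AND NOT 1)) XOR (1 AND (1 XOR 1))) -> 1
  row 27 [11011]: ((1 XOR (1 AND NOT 1)) XOR (1 AND (1 XOR 1))) -> 1
  row 28 [11100]: ((1 XOR (0 AND NOT 1)) XOR (1 AND (1 XOR 0))) -> 0
  row 29 [11101]: ((1 XOR (1 AND NOT 1)) XOR (1 AND (1 XOR 0))) -> 0
  row 30 [11110]: ((1 XOR (0 AND NOT 1)) XOR (1 AND (1 XOR 1))) -> 1
  row 31 [11111]: ((1 XOR (1 AND NOT 1)) XOR (1 AND (1 XOR 1))) -> 1
Full result column, 8 rows per line (x1,x2 fixed per line; x3,x4,x5 runs 000..111 left to right):
  rows 0-7 [x1,x2=00]: 01010101  (ones: 4)
  rows 8-15 [x1,x2=01]: 01010101  (ones: 4)
  rows 16-23 [x1,x2=10]: 11001100  (ones: 4)
  rows 24-31 [x1,x2=11]: 00110011  (ones: 4)
Count of 1-rows = 4+4+4+4 = 16

16


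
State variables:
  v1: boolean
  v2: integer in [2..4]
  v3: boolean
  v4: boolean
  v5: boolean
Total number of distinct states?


State space = product of domain sizes of all variables.
Domain sizes:
  v1 (boolean): 2
  v2 (integer in [2..4]): 3
  v3 (boolean): 2
  v4 (boolean): 2
  v5 (boolean): 2
Product = 2 * 3 * 2 * 2 * 2 = 48

48


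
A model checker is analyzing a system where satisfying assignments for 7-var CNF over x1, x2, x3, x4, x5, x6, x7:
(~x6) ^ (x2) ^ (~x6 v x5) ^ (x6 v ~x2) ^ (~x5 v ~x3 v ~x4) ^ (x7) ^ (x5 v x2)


CNF with 7 clauses over 7 vars (128 assignments).
An assignment satisfies CNF iff every clause has >=1 true literal.
Check each row (bits = x1,x2,x3,x4,x5,x6,x7; clause T/F shown):
  row 0 [0000000]: clauses=TFTTTFF -> 0
  row 1 [0000001]: clauses=TFTTTTF -> 0
  row 2 [0000010]: clauses=FFFTTFF -> 0
  row 3 [0000011]: clauses=FFFTTTF -> 0
  row 4 [0000100]: clauses=TFTTTFT -> 0
  (every remaining row is evaluated the same way; all 128 results are listed next)
Full result column, 8 rows per line (x1,x2,x3,x4 fixed per line; x5,x6,x7 runs 000..111 left to right):
  rows 0-7 [x1,x2,x3,x4=0000]: 00000000  (ones: 0)
  rows 8-15 [x1,x2,x3,x4=0001]: 00000000  (ones: 0)
  rows 16-23 [x1,x2,x3,x4=0010]: 00000000  (ones: 0)
  rows 24-31 [x1,x2,x3,x4=0011]: 00000000  (ones: 0)
  rows 32-39 [x1,x2,x3,x4=0100]: 00000000  (ones: 0)
  rows 40-47 [x1,x2,x3,x4=0101]: 00000000  (ones: 0)
  rows 48-55 [x1,x2,x3,x4=0110]: 00000000  (ones: 0)
  rows 56-63 [x1,x2,x3,x4=0111]: 00000000  (ones: 0)
  rows 64-71 [x1,x2,x3,x4=1000]: 00000000  (ones: 0)
  rows 72-79 [x1,x2,x3,x4=1001]: 00000000  (ones: 0)
  rows 80-87 [x1,x2,x3,x4=1010]: 00000000  (ones: 0)
  rows 88-95 [x1,x2,x3,x4=1011]: 00000000  (ones: 0)
  rows 96-103 [x1,x2,x3,x4=1100]: 00000000  (ones: 0)
  rows 104-111 [x1,x2,x3,x4=1101]: 00000000  (ones: 0)
  rows 112-119 [x1,x2,x3,x4=1110]: 00000000  (ones: 0)
  rows 120-127 [x1,x2,x3,x4=1111]: 00000000  (ones: 0)
Satisfying assignments = 0+0+0+0+0+0+0+0+0+0+0+0+0+0+0+0 = 0

0


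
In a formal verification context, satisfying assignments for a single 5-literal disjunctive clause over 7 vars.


Step 1: Total=2^7=128
Step 2: Unsat when all 5 false: 2^2=4
Step 3: Sat=128-4=124

124


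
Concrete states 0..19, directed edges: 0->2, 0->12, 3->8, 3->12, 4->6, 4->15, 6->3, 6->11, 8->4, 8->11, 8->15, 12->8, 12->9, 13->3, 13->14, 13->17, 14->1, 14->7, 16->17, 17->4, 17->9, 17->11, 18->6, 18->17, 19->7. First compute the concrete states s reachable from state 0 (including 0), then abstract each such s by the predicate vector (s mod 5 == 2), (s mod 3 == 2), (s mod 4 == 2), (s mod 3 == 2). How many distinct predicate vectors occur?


BFS from 0:
Concrete reachable: {0, 2, 3, 4, 6, 8, 9, 11, 12, 15}
Abstract via predicates (s mod 5 == 2), (s mod 3 == 2), (s mod 4 == 2), (s mod 3 == 2):
  (0,0,0,0) <- {0, 3, 4, 9, 15}
  (0,0,1,0) <- {6}
  (0,1,0,1) <- {8, 11}
  (1,0,0,0) <- {12}
  (1,1,1,1) <- {2}
Distinct abstract states = 5

5
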